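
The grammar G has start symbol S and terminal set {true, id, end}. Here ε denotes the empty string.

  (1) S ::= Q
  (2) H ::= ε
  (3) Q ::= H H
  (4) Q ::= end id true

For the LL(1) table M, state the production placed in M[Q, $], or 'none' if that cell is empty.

Q ::= H H

FIRST(H): from H::=ε we get {ε}. So FIRST(H) = {ε}.
FIRST(Q): from Q::=H H we get {ε}; from Q::=end id true we get {end}. So FIRST(Q) = {ε, end}.
FIRST(S): from S::=Q we get {ε, end}. So FIRST(S) = {ε, end}.
FOLLOW(S) includes $ since S is the start symbol.
FOLLOW(S): S appears on no right-hand side. Thus FOLLOW(S) = {$}.
FOLLOW(Q): in S::=Q, the suffix after Q is empty, so FOLLOW(Q) ⊇ FOLLOW(S) = {$}. Thus FOLLOW(Q) = {$}.
For Q ::= H H: FIRST(H H) = {ε}, so it goes in M[Q, t] for t ∈ {}; since ε ∈ FIRST, also for every t ∈ FOLLOW(Q) = {$}.
For Q ::= end id true: FIRST(end id true) = {end}, so it goes in M[Q, t] for t ∈ {end}.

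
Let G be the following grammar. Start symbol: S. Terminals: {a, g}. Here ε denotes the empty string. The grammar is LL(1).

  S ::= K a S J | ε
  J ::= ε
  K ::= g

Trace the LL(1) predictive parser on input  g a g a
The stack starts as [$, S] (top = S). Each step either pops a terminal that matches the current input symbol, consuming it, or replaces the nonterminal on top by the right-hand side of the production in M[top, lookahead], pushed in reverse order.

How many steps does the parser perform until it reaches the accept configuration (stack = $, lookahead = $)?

11

      Stack        Input      Action
   1  $ S          g a g a $  expand S ::= K a S J
   2  $ J S a K    g a g a $  expand K ::= g
   3  $ J S a g    g a g a $  match g
   4  $ J S a      a g a $    match a
   5  $ J S        g a $      expand S ::= K a S J
   6  $ J J S a K  g a $      expand K ::= g
   7  $ J J S a g  g a $      match g
   8  $ J J S a    a $        match a
   9  $ J J S      $          expand S ::= ε
  10  $ J J        $          expand J ::= ε
  11  $ J          $          expand J ::= ε
Accept reached after 11 steps.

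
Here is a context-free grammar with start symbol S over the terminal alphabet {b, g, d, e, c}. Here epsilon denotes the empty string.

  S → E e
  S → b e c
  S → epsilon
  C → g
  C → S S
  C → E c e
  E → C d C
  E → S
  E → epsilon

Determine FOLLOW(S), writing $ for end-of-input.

FIRST(S): from S→E e we get {b, c, d, e, g}; from S→b e c we get {b}; from S→epsilon we get {epsilon}. So FIRST(S) = {epsilon, b, c, d, e, g}.
FIRST(C): from C→g we get {g}; from C→S S we get {epsilon, b, c, d, e, g}; from C→E c e we get {b, c, d, e, g}. So FIRST(C) = {epsilon, b, c, d, e, g}.
FIRST(E): from E→C d C we get {b, c, d, e, g}; from E→S we get {epsilon, b, c, d, e, g}; from E→epsilon we get {epsilon}. So FIRST(E) = {epsilon, b, c, d, e, g}.
FOLLOW(S) includes $ since S is the start symbol.
FOLLOW(E): in S→E e, E is followed by e with FIRST {e}; in C→E c e, E is followed by c e with FIRST {c}. Thus FOLLOW(E) = {c, e}.
FOLLOW(C): in E→C d C (occurrence 1), C is followed by d C with FIRST {d}; in E→C d C (occurrence 2), the suffix after C is empty, so FOLLOW(C) ⊇ FOLLOW(E) = {c, e}. Thus FOLLOW(C) = {c, d, e}.
FOLLOW(S): in C→S S (occurrence 1), S is followed by S with FIRST {epsilon, b, c, d, e, g}; in C→S S (occurrence 1), the suffix after S is nullable, so FOLLOW(S) ⊇ FOLLOW(C) = {c, d, e}; in C→S S (occurrence 2), the suffix after S is empty, so FOLLOW(S) ⊇ FOLLOW(C) = {c, d, e}; in E→S, the suffix after S is empty, so FOLLOW(S) ⊇ FOLLOW(E) = {c, e}. Thus FOLLOW(S) = {$, b, c, d, e, g}.

{$, b, c, d, e, g}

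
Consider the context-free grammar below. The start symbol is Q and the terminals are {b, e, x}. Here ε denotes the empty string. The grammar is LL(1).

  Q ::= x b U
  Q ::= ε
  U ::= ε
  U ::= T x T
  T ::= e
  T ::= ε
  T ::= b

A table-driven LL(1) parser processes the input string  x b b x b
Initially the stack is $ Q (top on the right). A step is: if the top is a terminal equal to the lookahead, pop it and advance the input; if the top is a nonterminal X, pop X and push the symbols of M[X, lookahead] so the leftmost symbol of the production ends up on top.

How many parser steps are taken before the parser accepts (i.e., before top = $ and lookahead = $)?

9

step 1: stack=$ Q  input=x b b x b $  — expand Q ::= x b U
step 2: stack=$ U b x  input=x b b x b $  — match x
step 3: stack=$ U b  input=b b x b $  — match b
step 4: stack=$ U  input=b x b $  — expand U ::= T x T
step 5: stack=$ T x T  input=b x b $  — expand T ::= b
step 6: stack=$ T x b  input=b x b $  — match b
step 7: stack=$ T x  input=x b $  — match x
step 8: stack=$ T  input=b $  — expand T ::= b
step 9: stack=$ b  input=b $  — match b
Accept reached after 9 steps.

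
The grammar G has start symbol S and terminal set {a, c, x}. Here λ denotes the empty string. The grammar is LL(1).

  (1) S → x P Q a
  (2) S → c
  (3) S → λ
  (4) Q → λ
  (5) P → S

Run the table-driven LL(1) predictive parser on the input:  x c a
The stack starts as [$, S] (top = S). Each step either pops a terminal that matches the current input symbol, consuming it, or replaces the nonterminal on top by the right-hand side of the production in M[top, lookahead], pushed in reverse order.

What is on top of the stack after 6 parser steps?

     Stack      Input    Action
  1  $ S        x c a $  expand S → x P Q a
  2  $ a Q P x  x c a $  match x
  3  $ a Q P    c a $    expand P → S
  4  $ a Q S    c a $    expand S → c
  5  $ a Q c    c a $    match c
  6  $ a Q      a $      expand Q → λ
Stack after step 6: $ a (top = a).

a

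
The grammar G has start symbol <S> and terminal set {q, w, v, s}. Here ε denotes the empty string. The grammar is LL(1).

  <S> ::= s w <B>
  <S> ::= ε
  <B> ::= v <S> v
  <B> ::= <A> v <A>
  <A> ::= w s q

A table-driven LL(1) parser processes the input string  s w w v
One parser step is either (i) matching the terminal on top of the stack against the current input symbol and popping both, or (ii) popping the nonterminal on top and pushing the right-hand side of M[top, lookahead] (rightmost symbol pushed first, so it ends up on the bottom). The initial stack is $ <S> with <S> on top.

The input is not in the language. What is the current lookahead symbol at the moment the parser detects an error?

v

step 1: stack=$ <S>  input=s w w v $  — expand <S> ::= s w <B>
step 2: stack=$ <B> w s  input=s w w v $  — match s
step 3: stack=$ <B> w  input=w w v $  — match w
step 4: stack=$ <B>  input=w v $  — expand <B> ::= <A> v <A>
step 5: stack=$ <A> v <A>  input=w v $  — expand <A> ::= w s q
step 6: stack=$ <A> v q s w  input=w v $  — match w
step 7: stack=$ <A> v q s  input=v $  — error: top is terminal s but lookahead is v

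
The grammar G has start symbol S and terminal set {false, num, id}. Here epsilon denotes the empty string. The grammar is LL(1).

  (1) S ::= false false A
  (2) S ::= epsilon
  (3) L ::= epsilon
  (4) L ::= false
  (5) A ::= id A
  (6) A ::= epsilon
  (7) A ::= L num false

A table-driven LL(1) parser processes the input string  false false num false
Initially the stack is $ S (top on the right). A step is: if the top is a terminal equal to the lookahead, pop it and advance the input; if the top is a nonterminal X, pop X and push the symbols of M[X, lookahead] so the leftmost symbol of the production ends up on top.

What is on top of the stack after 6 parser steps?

step 1: stack=$ S  input=false false num false $  — expand S ::= false false A
step 2: stack=$ A false false  input=false false num false $  — match false
step 3: stack=$ A false  input=false num false $  — match false
step 4: stack=$ A  input=num false $  — expand A ::= L num false
step 5: stack=$ false num L  input=num false $  — expand L ::= epsilon
step 6: stack=$ false num  input=num false $  — match num
Stack after step 6: $ false (top = false).

false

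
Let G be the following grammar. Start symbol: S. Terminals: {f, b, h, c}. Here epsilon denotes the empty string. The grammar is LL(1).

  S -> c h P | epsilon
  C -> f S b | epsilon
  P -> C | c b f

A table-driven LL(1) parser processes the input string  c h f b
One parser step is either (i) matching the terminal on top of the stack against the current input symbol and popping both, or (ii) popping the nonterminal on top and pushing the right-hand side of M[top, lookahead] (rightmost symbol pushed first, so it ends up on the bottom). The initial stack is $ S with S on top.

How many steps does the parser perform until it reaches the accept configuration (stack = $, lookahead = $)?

step 1: stack=$ S  input=c h f b $  — expand S -> c h P
step 2: stack=$ P h c  input=c h f b $  — match c
step 3: stack=$ P h  input=h f b $  — match h
step 4: stack=$ P  input=f b $  — expand P -> C
step 5: stack=$ C  input=f b $  — expand C -> f S b
step 6: stack=$ b S f  input=f b $  — match f
step 7: stack=$ b S  input=b $  — expand S -> epsilon
step 8: stack=$ b  input=b $  — match b
Accept reached after 8 steps.

8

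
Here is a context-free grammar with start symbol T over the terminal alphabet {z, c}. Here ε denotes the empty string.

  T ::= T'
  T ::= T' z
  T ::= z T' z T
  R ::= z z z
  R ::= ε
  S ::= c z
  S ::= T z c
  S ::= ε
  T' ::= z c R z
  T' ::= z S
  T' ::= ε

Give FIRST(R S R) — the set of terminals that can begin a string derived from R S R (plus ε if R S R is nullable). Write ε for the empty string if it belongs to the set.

FIRST(R): from R::=z z z we get {z}; from R::=ε we get {ε}. So FIRST(R) = {ε, z}.
FIRST(T'): from T'::=z c R z we get {z}; from T'::=z S we get {z}; from T'::=ε we get {ε}. So FIRST(T') = {ε, z}.
FIRST(T): from T::=T' we get {ε, z}; from T::=T' z we get {z}; from T::=z T' z T we get {z}. So FIRST(T) = {ε, z}.
FIRST(S): from S::=c z we get {c}; from S::=T z c we get {z}; from S::=ε we get {ε}. So FIRST(S) = {ε, c, z}.
FIRST(R S R): take FIRST of each symbol in turn, carrying on past any symbol whose FIRST contains ε; result {ε, c, z}.

{ε, c, z}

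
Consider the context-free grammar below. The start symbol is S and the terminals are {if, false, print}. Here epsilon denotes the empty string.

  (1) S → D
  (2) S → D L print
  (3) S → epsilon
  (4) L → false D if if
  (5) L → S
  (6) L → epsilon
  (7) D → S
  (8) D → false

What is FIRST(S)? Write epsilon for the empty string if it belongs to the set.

FIRST(S) = {epsilon, false, print}  (via D, D L print)
FIRST(L) = {epsilon, false, print}  (via S)
FIRST(D) = {epsilon, false, print}  (via S)

{epsilon, false, print}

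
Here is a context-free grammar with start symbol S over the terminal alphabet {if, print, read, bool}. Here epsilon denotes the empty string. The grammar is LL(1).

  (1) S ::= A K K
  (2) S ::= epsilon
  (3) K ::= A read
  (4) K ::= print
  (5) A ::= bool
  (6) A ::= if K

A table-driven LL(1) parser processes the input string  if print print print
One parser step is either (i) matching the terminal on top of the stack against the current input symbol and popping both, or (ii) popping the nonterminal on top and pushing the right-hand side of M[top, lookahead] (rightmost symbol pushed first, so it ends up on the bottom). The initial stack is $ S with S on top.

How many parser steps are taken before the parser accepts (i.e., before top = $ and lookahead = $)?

9

     Stack        Input                   Action
  1  $ S          if print print print $  expand S ::= A K K
  2  $ K K A      if print print print $  expand A ::= if K
  3  $ K K K if   if print print print $  match if
  4  $ K K K      print print print $     expand K ::= print
  5  $ K K print  print print print $     match print
  6  $ K K        print print $           expand K ::= print
  7  $ K print    print print $           match print
  8  $ K          print $                 expand K ::= print
  9  $ print      print $                 match print
Accept reached after 9 steps.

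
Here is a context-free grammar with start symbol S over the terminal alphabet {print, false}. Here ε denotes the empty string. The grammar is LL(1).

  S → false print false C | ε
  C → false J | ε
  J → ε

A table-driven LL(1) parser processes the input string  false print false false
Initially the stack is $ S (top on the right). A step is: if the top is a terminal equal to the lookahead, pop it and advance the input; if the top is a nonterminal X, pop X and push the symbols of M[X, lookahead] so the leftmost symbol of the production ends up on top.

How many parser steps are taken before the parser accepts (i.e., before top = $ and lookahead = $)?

7

step 1: stack=$ S  input=false print false false $  — expand S → false print false C
step 2: stack=$ C false print false  input=false print false false $  — match false
step 3: stack=$ C false print  input=print false false $  — match print
step 4: stack=$ C false  input=false false $  — match false
step 5: stack=$ C  input=false $  — expand C → false J
step 6: stack=$ J false  input=false $  — match false
step 7: stack=$ J  input=$  — expand J → ε
Accept reached after 7 steps.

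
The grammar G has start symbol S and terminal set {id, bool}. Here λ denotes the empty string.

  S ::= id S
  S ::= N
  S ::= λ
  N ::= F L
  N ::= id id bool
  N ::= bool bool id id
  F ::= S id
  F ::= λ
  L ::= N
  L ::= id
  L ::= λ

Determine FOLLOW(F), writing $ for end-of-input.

FIRST(S): from S::=id S we get {id}; from S::=N we get {λ, bool, id}; from S::=λ we get {λ}. So FIRST(S) = {λ, bool, id}.
FIRST(F): from F::=S id we get {bool, id}; from F::=λ we get {λ}. So FIRST(F) = {λ, bool, id}.
FIRST(N): from N::=F L we get {λ, bool, id}; from N::=id id bool we get {id}; from N::=bool bool id id we get {bool}. So FIRST(N) = {λ, bool, id}.
FIRST(L): from L::=N we get {λ, bool, id}; from L::=id we get {id}; from L::=λ we get {λ}. So FIRST(L) = {λ, bool, id}.
FOLLOW(S) includes $ since S is the start symbol.
FOLLOW(S): in S::=id S, the suffix after S is empty (adds nothing new); in F::=S id, S is followed by id with FIRST {id}. Thus FOLLOW(S) = {$, id}.
FOLLOW(N): in S::=N, the suffix after N is empty, so FOLLOW(N) ⊇ FOLLOW(S) = {$, id}; in L::=N, the suffix after N is empty, so FOLLOW(N) ⊇ FOLLOW(L) = {$, id}. Thus FOLLOW(N) = {$, id}.
FOLLOW(F): in N::=F L, F is followed by L with FIRST {λ, bool, id}; in N::=F L, the suffix after F is nullable, so FOLLOW(F) ⊇ FOLLOW(N) = {$, id}. Thus FOLLOW(F) = {$, bool, id}.
FOLLOW(L): in N::=F L, the suffix after L is empty, so FOLLOW(L) ⊇ FOLLOW(N) = {$, id}. Thus FOLLOW(L) = {$, id}.

{$, bool, id}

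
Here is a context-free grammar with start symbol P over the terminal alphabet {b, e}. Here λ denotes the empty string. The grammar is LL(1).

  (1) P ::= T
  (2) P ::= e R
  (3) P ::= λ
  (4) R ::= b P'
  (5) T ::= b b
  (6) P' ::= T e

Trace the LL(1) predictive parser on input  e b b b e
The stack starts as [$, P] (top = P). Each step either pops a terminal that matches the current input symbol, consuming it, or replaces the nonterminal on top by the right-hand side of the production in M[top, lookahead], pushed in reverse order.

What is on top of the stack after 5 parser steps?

step 1: stack=$ P  input=e b b b e $  — expand P ::= e R
step 2: stack=$ R e  input=e b b b e $  — match e
step 3: stack=$ R  input=b b b e $  — expand R ::= b P'
step 4: stack=$ P' b  input=b b b e $  — match b
step 5: stack=$ P'  input=b b e $  — expand P' ::= T e
Stack after step 5: $ e T (top = T).

T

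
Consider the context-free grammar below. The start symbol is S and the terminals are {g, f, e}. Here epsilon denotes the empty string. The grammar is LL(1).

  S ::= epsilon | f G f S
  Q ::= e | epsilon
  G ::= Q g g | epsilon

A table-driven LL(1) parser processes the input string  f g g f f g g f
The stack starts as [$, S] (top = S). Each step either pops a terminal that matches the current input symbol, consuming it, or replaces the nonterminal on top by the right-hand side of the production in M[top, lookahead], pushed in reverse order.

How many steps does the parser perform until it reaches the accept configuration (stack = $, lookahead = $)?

step 1: stack=$ S  input=f g g f f g g f $  — expand S ::= f G f S
step 2: stack=$ S f G f  input=f g g f f g g f $  — match f
step 3: stack=$ S f G  input=g g f f g g f $  — expand G ::= Q g g
step 4: stack=$ S f g g Q  input=g g f f g g f $  — expand Q ::= epsilon
step 5: stack=$ S f g g  input=g g f f g g f $  — match g
step 6: stack=$ S f g  input=g f f g g f $  — match g
step 7: stack=$ S f  input=f f g g f $  — match f
step 8: stack=$ S  input=f g g f $  — expand S ::= f G f S
step 9: stack=$ S f G f  input=f g g f $  — match f
step 10: stack=$ S f G  input=g g f $  — expand G ::= Q g g
step 11: stack=$ S f g g Q  input=g g f $  — expand Q ::= epsilon
step 12: stack=$ S f g g  input=g g f $  — match g
step 13: stack=$ S f g  input=g f $  — match g
step 14: stack=$ S f  input=f $  — match f
step 15: stack=$ S  input=$  — expand S ::= epsilon
Accept reached after 15 steps.

15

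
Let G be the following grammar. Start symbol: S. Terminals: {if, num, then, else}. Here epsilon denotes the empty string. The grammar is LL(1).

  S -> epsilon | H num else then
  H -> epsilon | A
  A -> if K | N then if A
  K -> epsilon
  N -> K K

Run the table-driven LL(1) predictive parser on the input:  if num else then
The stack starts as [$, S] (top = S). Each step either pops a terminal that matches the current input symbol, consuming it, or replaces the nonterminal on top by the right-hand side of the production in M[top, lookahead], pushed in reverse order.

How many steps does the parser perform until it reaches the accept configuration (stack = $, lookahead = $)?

8

     Stack                 Input               Action
  1  $ S                   if num else then $  expand S -> H num else then
  2  $ then else num H     if num else then $  expand H -> A
  3  $ then else num A     if num else then $  expand A -> if K
  4  $ then else num K if  if num else then $  match if
  5  $ then else num K     num else then $     expand K -> epsilon
  6  $ then else num       num else then $     match num
  7  $ then else           else then $         match else
  8  $ then                then $              match then
Accept reached after 8 steps.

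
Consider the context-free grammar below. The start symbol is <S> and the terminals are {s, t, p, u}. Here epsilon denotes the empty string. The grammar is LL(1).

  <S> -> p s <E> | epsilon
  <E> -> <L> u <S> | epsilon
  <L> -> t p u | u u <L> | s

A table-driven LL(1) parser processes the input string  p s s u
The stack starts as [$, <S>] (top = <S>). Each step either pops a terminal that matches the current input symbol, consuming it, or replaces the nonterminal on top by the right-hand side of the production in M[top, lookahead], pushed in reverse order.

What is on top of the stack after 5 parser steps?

     Stack        Input      Action
  1  $ <S>        p s s u $  expand <S> -> p s <E>
  2  $ <E> s p    p s s u $  match p
  3  $ <E> s      s s u $    match s
  4  $ <E>        s u $      expand <E> -> <L> u <S>
  5  $ <S> u <L>  s u $      expand <L> -> s
Stack after step 5: $ <S> u s (top = s).

s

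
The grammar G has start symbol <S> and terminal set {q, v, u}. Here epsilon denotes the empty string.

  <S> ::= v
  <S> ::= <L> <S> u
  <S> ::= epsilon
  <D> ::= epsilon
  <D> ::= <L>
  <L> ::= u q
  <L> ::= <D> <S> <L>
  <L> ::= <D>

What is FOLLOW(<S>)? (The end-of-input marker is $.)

FIRST(<S>) = {epsilon, u, v}  (via <L> <S> u)
FIRST(<D>) = {epsilon, u, v}  (via <L>)
FIRST(<L>) = {epsilon, u, v}  (via <D> <S> <L>, <D>)
FOLLOW(<S>) includes $ since <S> is the start symbol.
FOLLOW(<S>): in <S>::=<L> <S> u, <S> is followed by u with FIRST {u}; in <L>::=<D> <S> <L>, <S> is followed by <L> with FIRST {epsilon, u, v}; in <L>::=<D> <S> <L>, the suffix after <S> is nullable, so FOLLOW(<S>) ⊇ FOLLOW(<L>) = {u, v}. Thus FOLLOW(<S>) = {$, u, v}.
FOLLOW(<D>): in <L>::=<D> <S> <L>, <D> is followed by <S> <L> with FIRST {epsilon, u, v}; in <L>::=<D> <S> <L>, the suffix after <D> is nullable, so FOLLOW(<D>) ⊇ FOLLOW(<L>) = {u, v}; in <L>::=<D>, the suffix after <D> is empty, so FOLLOW(<D>) ⊇ FOLLOW(<L>) = {u, v}. Thus FOLLOW(<D>) = {u, v}.
FOLLOW(<L>): in <S>::=<L> <S> u, <L> is followed by <S> u with FIRST {u, v}; in <D>::=<L>, the suffix after <L> is empty, so FOLLOW(<L>) ⊇ FOLLOW(<D>) = {u, v}; in <L>::=<D> <S> <L>, the suffix after <L> is empty (adds nothing new). Thus FOLLOW(<L>) = {u, v}.

{$, u, v}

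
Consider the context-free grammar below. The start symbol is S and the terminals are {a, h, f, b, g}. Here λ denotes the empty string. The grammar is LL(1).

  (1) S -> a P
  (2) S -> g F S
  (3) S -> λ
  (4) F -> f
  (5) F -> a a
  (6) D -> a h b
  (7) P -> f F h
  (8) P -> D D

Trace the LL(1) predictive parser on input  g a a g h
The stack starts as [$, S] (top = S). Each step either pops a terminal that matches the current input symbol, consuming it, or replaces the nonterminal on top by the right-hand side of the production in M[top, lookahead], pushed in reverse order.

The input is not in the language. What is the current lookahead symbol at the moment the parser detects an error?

h

step 1: stack=$ S  input=g a a g h $  — expand S -> g F S
step 2: stack=$ S F g  input=g a a g h $  — match g
step 3: stack=$ S F  input=a a g h $  — expand F -> a a
step 4: stack=$ S a a  input=a a g h $  — match a
step 5: stack=$ S a  input=a g h $  — match a
step 6: stack=$ S  input=g h $  — expand S -> g F S
step 7: stack=$ S F g  input=g h $  — match g
step 8: stack=$ S F  input=h $  — error: M[F, h] is empty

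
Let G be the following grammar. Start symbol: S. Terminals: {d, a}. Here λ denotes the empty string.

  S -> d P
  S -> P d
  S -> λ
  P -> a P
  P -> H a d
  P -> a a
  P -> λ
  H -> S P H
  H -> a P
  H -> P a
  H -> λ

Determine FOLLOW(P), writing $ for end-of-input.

FIRST(S): from S->d P we get {d}; from S->P d we get {a, d}; from S->λ we get {λ}. So FIRST(S) = {λ, a, d}.
FIRST(P): from P->a P we get {a}; from P->H a d we get {a, d}; from P->a a we get {a}; from P->λ we get {λ}. So FIRST(P) = {λ, a, d}.
FIRST(H): from H->S P H we get {λ, a, d}; from H->a P we get {a}; from H->P a we get {a, d}; from H->λ we get {λ}. So FIRST(H) = {λ, a, d}.
FOLLOW(S) includes $ since S is the start symbol.
FOLLOW(H): in P->H a d, H is followed by a d with FIRST {a}; in H->S P H, the suffix after H is empty (adds nothing new). Thus FOLLOW(H) = {a}.
FOLLOW(S): in H->S P H, S is followed by P H with FIRST {λ, a, d}; in H->S P H, the suffix after S is nullable, so FOLLOW(S) ⊇ FOLLOW(H) = {a}. Thus FOLLOW(S) = {$, a, d}.
FOLLOW(P): in S->d P, the suffix after P is empty, so FOLLOW(P) ⊇ FOLLOW(S) = {$, a, d}; in S->P d, P is followed by d with FIRST {d}; in P->a P, the suffix after P is empty (adds nothing new); in H->S P H, P is followed by H with FIRST {λ, a, d}; in H->S P H, the suffix after P is nullable, so FOLLOW(P) ⊇ FOLLOW(H) = {a}; in H->a P, the suffix after P is empty, so FOLLOW(P) ⊇ FOLLOW(H) = {a}; in H->P a, P is followed by a with FIRST {a}. Thus FOLLOW(P) = {$, a, d}.

{$, a, d}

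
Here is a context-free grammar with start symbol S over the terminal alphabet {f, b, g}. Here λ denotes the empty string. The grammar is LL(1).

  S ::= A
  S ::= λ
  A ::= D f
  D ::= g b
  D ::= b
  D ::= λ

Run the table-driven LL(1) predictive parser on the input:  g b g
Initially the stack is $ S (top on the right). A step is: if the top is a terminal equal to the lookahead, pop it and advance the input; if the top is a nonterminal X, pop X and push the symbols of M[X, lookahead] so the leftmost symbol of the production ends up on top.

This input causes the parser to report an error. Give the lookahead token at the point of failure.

g

     Stack    Input    Action
  1  $ S      g b g $  expand S ::= A
  2  $ A      g b g $  expand A ::= D f
  3  $ f D    g b g $  expand D ::= g b
  4  $ f b g  g b g $  match g
  5  $ f b    b g $    match b
  6  $ f      g $      error: top is terminal f but lookahead is g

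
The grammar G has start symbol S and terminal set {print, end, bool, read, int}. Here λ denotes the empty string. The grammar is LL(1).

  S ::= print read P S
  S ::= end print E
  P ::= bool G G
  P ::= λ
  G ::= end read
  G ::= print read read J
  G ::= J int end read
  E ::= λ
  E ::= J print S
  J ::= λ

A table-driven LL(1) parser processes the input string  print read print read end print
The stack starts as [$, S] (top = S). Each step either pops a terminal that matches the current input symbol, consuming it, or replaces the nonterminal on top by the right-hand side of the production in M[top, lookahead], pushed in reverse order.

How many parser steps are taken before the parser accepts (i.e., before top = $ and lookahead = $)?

12

step 1: stack=$ S  input=print read print read end print $  — expand S ::= print read P S
step 2: stack=$ S P read print  input=print read print read end print $  — match print
step 3: stack=$ S P read  input=read print read end print $  — match read
step 4: stack=$ S P  input=print read end print $  — expand P ::= λ
step 5: stack=$ S  input=print read end print $  — expand S ::= print read P S
step 6: stack=$ S P read print  input=print read end print $  — match print
step 7: stack=$ S P read  input=read end print $  — match read
step 8: stack=$ S P  input=end print $  — expand P ::= λ
step 9: stack=$ S  input=end print $  — expand S ::= end print E
step 10: stack=$ E print end  input=end print $  — match end
step 11: stack=$ E print  input=print $  — match print
step 12: stack=$ E  input=$  — expand E ::= λ
Accept reached after 12 steps.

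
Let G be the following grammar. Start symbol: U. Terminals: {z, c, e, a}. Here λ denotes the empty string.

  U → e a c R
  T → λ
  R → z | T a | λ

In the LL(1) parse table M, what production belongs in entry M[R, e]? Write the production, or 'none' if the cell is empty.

none

FIRST(U) = {e}
FIRST(T) = {λ}
FIRST(R) = {λ, a, z}  (via T a)
FOLLOW(U) includes $ since U is the start symbol.
FOLLOW(U): U appears on no right-hand side. Thus FOLLOW(U) = {$}.
FOLLOW(R): in U→e a c R, the suffix after R is empty, so FOLLOW(R) ⊇ FOLLOW(U) = {$}. Thus FOLLOW(R) = {$}.
For R → z: FIRST(z) = {z}, so it goes in M[R, t] for t ∈ {z}.
For R → T a: FIRST(T a) = {a}, so it goes in M[R, t] for t ∈ {a}.
For R → λ: FIRST(λ) = {λ}, so it goes in M[R, t] for t ∈ {}; since λ ∈ FIRST, also for every t ∈ FOLLOW(R) = {$}.
None of these place a production in M[R, e].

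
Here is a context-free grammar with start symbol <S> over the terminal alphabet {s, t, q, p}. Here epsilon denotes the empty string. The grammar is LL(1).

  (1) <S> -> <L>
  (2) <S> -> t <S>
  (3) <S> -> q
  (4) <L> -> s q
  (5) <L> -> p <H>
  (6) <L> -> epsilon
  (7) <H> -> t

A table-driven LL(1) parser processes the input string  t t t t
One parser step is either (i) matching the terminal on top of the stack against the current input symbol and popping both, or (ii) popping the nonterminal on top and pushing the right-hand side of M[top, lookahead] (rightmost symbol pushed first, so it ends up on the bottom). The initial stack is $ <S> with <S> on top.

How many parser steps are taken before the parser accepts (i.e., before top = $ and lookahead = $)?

10

      Stack    Input      Action
   1  $ <S>    t t t t $  expand <S> -> t <S>
   2  $ <S> t  t t t t $  match t
   3  $ <S>    t t t $    expand <S> -> t <S>
   4  $ <S> t  t t t $    match t
   5  $ <S>    t t $      expand <S> -> t <S>
   6  $ <S> t  t t $      match t
   7  $ <S>    t $        expand <S> -> t <S>
   8  $ <S> t  t $        match t
   9  $ <S>    $          expand <S> -> <L>
  10  $ <L>    $          expand <L> -> epsilon
Accept reached after 10 steps.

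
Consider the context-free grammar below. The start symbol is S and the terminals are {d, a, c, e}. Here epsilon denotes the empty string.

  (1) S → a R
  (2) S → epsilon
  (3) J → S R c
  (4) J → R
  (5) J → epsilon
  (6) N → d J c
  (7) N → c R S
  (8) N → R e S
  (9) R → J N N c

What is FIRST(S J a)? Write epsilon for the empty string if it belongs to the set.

FIRST(S): from S→a R we get {a}; from S→epsilon we get {epsilon}. So FIRST(S) = {epsilon, a}.
FIRST(J): from J→S R c we get {a, c, d}; from J→R we get {a, c, d}; from J→epsilon we get {epsilon}. So FIRST(J) = {epsilon, a, c, d}.
FIRST(N): from N→d J c we get {d}; from N→c R S we get {c}; from N→R e S we get {a, c, d}. So FIRST(N) = {a, c, d}.
FIRST(R): from R→J N N c we get {a, c, d}. So FIRST(R) = {a, c, d}.
FIRST(S J a): take FIRST of each symbol in turn, carrying on past any symbol whose FIRST contains epsilon; result {a, c, d}.

{a, c, d}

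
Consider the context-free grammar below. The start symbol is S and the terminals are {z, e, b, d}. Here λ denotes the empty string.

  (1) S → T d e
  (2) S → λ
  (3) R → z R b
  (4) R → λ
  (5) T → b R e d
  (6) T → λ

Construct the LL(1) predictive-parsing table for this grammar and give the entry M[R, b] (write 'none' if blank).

R → λ

FIRST(R) = {λ, z}
FIRST(T) = {λ, b}
FIRST(S) = {λ, b, d}  (via T d e)
FOLLOW(S) includes $ since S is the start symbol.
FOLLOW(R): in R→z R b, R is followed by b with FIRST {b}; in T→b R e d, R is followed by e d with FIRST {e}. Thus FOLLOW(R) = {b, e}.
For R → z R b: FIRST(z R b) = {z}, so it goes in M[R, t] for t ∈ {z}.
For R → λ: FIRST(λ) = {λ}, so it goes in M[R, t] for t ∈ {}; since λ ∈ FIRST, also for every t ∈ FOLLOW(R) = {b, e}.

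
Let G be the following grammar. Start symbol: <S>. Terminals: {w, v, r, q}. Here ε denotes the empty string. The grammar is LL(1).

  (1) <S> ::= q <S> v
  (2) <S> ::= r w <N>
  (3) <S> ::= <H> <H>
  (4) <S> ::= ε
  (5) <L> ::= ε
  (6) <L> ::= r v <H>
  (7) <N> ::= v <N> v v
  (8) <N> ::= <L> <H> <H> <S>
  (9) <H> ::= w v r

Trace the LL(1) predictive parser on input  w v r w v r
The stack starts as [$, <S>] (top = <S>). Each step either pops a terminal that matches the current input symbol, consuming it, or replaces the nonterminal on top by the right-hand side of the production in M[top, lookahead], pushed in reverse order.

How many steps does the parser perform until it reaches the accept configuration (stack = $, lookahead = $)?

9

step 1: stack=$ <S>  input=w v r w v r $  — expand <S> ::= <H> <H>
step 2: stack=$ <H> <H>  input=w v r w v r $  — expand <H> ::= w v r
step 3: stack=$ <H> r v w  input=w v r w v r $  — match w
step 4: stack=$ <H> r v  input=v r w v r $  — match v
step 5: stack=$ <H> r  input=r w v r $  — match r
step 6: stack=$ <H>  input=w v r $  — expand <H> ::= w v r
step 7: stack=$ r v w  input=w v r $  — match w
step 8: stack=$ r v  input=v r $  — match v
step 9: stack=$ r  input=r $  — match r
Accept reached after 9 steps.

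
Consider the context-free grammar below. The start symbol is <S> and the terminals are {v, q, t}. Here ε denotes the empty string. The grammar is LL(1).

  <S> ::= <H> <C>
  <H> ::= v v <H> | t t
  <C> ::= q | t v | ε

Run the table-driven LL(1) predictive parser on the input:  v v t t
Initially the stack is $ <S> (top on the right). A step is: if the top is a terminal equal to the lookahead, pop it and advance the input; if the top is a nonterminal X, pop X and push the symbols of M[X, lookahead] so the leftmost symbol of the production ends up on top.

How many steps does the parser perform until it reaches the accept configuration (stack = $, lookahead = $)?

     Stack          Input      Action
  1  $ <S>          v v t t $  expand <S> ::= <H> <C>
  2  $ <C> <H>      v v t t $  expand <H> ::= v v <H>
  3  $ <C> <H> v v  v v t t $  match v
  4  $ <C> <H> v    v t t $    match v
  5  $ <C> <H>      t t $      expand <H> ::= t t
  6  $ <C> t t      t t $      match t
  7  $ <C> t        t $        match t
  8  $ <C>          $          expand <C> ::= ε
Accept reached after 8 steps.

8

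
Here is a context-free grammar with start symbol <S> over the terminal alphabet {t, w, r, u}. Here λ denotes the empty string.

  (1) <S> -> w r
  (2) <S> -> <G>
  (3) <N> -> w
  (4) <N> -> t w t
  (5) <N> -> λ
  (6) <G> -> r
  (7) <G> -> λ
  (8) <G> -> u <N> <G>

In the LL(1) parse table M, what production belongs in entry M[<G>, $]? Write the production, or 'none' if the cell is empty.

<G> -> λ

FIRST(<N>) = {λ, t, w}
FIRST(<G>) = {λ, r, u}
FIRST(<S>) = {λ, r, u, w}  (via <G>)
FOLLOW(<S>) includes $ since <S> is the start symbol.
FOLLOW(<S>): <S> appears on no right-hand side. Thus FOLLOW(<S>) = {$}.
FOLLOW(<G>): in <S>-><G>, the suffix after <G> is empty, so FOLLOW(<G>) ⊇ FOLLOW(<S>) = {$}; in <G>->u <N> <G>, the suffix after <G> is empty (adds nothing new). Thus FOLLOW(<G>) = {$}.
For <G> -> r: FIRST(r) = {r}, so it goes in M[<G>, t] for t ∈ {r}.
For <G> -> λ: FIRST(λ) = {λ}, so it goes in M[<G>, t] for t ∈ {}; since λ ∈ FIRST, also for every t ∈ FOLLOW(<G>) = {$}.
For <G> -> u <N> <G>: FIRST(u <N> <G>) = {u}, so it goes in M[<G>, t] for t ∈ {u}.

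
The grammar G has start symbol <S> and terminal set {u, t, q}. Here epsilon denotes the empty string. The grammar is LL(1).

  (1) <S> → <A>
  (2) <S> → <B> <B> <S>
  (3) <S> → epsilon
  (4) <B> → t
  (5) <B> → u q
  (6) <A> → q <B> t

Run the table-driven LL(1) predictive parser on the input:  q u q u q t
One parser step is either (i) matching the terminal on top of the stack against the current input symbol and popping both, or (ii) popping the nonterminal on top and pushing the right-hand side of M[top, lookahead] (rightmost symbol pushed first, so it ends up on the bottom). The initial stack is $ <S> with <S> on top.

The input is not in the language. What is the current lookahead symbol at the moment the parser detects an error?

u

     Stack      Input          Action
  1  $ <S>      q u q u q t $  expand <S> → <A>
  2  $ <A>      q u q u q t $  expand <A> → q <B> t
  3  $ t <B> q  q u q u q t $  match q
  4  $ t <B>    u q u q t $    expand <B> → u q
  5  $ t q u    u q u q t $    match u
  6  $ t q      q u q t $      match q
  7  $ t        u q t $        error: top is terminal t but lookahead is u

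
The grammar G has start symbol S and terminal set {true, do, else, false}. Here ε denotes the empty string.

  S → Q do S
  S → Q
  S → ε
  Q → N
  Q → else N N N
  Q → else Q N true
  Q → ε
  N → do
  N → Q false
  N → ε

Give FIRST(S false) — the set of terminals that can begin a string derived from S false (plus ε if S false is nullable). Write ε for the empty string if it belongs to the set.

FIRST(S) = {ε, do, else, false}  (via Q do S, Q)
FIRST(Q) = {ε, do, else, false}  (via N)
FIRST(N) = {ε, do, else, false}  (via Q false)
FIRST(S false): take FIRST of each symbol in turn, carrying on past any symbol whose FIRST contains ε; result {do, else, false}.

{do, else, false}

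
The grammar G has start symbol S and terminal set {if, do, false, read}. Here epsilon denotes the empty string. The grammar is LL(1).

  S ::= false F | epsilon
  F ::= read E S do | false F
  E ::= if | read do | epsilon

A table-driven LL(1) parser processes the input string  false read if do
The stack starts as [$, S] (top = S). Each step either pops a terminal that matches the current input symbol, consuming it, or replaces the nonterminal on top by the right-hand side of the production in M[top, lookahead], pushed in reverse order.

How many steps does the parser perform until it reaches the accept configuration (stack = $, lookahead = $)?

step 1: stack=$ S  input=false read if do $  — expand S ::= false F
step 2: stack=$ F false  input=false read if do $  — match false
step 3: stack=$ F  input=read if do $  — expand F ::= read E S do
step 4: stack=$ do S E read  input=read if do $  — match read
step 5: stack=$ do S E  input=if do $  — expand E ::= if
step 6: stack=$ do S if  input=if do $  — match if
step 7: stack=$ do S  input=do $  — expand S ::= epsilon
step 8: stack=$ do  input=do $  — match do
Accept reached after 8 steps.

8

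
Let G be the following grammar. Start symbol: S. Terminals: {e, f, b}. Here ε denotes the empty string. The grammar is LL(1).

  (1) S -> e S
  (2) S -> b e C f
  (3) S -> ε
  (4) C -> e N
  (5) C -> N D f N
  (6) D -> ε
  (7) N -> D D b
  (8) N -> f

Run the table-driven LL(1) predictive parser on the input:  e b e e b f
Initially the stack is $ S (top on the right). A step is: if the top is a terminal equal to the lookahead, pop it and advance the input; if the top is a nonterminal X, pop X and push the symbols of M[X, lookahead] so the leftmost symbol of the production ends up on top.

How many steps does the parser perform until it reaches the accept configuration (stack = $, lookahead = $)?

12

      Stack      Input          Action
   1  $ S        e b e e b f $  expand S -> e S
   2  $ S e      e b e e b f $  match e
   3  $ S        b e e b f $    expand S -> b e C f
   4  $ f C e b  b e e b f $    match b
   5  $ f C e    e e b f $      match e
   6  $ f C      e b f $        expand C -> e N
   7  $ f N e    e b f $        match e
   8  $ f N      b f $          expand N -> D D b
   9  $ f b D D  b f $          expand D -> ε
  10  $ f b D    b f $          expand D -> ε
  11  $ f b      b f $          match b
  12  $ f        f $            match f
Accept reached after 12 steps.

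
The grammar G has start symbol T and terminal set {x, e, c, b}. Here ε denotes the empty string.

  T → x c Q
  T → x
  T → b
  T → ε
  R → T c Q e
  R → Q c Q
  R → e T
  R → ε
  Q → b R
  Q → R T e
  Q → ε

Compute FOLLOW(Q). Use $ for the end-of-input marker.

FIRST(T) = {ε, b, x}
FIRST(R) = {ε, b, c, e, x}  (via T c Q e, Q c Q)
FIRST(Q) = {ε, b, c, e, x}  (via R T e)
FOLLOW(T) includes $ since T is the start symbol.
FOLLOW(T): in R→T c Q e, T is followed by c Q e with FIRST {c}; in R→e T, the suffix after T is empty, so FOLLOW(T) ⊇ FOLLOW(R) = {$, b, c, e, x}; in Q→R T e, T is followed by e with FIRST {e}. Thus FOLLOW(T) = {$, b, c, e, x}.
FOLLOW(R): in Q→b R, the suffix after R is empty, so FOLLOW(R) ⊇ FOLLOW(Q) = {$, b, c, e, x}; in Q→R T e, R is followed by T e with FIRST {b, e, x}. Thus FOLLOW(R) = {$, b, c, e, x}.
FOLLOW(Q): in T→x c Q, the suffix after Q is empty, so FOLLOW(Q) ⊇ FOLLOW(T) = {$, b, c, e, x}; in R→T c Q e, Q is followed by e with FIRST {e}; in R→Q c Q (occurrence 1), Q is followed by c Q with FIRST {c}; in R→Q c Q (occurrence 2), the suffix after Q is empty, so FOLLOW(Q) ⊇ FOLLOW(R) = {$, b, c, e, x}. Thus FOLLOW(Q) = {$, b, c, e, x}.

{$, b, c, e, x}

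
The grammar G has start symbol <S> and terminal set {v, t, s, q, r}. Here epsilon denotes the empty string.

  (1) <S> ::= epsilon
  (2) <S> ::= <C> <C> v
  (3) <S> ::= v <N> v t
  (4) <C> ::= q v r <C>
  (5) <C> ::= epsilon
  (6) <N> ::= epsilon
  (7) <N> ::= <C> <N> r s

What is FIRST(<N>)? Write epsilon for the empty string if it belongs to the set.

FIRST(<C>) = {epsilon, q}
FIRST(<S>) = {epsilon, q, v}  (via <C> <C> v)
FIRST(<N>) = {epsilon, q, r}  (via <C> <N> r s)

{epsilon, q, r}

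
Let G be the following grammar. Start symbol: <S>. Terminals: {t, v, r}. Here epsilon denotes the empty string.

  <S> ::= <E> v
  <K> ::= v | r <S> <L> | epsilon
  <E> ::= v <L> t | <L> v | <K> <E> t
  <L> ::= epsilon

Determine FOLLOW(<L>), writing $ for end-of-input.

{r, t, v}

FIRST(<K>): from <K>::=v we get {v}; from <K>::=r <S> <L> we get {r}; from <K>::=epsilon we get {epsilon}. So FIRST(<K>) = {epsilon, r, v}.
FIRST(<L>): from <L>::=epsilon we get {epsilon}. So FIRST(<L>) = {epsilon}.
FIRST(<E>): from <E>::=v <L> t we get {v}; from <E>::=<L> v we get {v}; from <E>::=<K> <E> t we get {r, v}. So FIRST(<E>) = {r, v}.
FIRST(<S>): from <S>::=<E> v we get {r, v}. So FIRST(<S>) = {r, v}.
FOLLOW(<S>) includes $ since <S> is the start symbol.
FOLLOW(<K>): in <E>::=<K> <E> t, <K> is followed by <E> t with FIRST {r, v}. Thus FOLLOW(<K>) = {r, v}.
FOLLOW(<S>): in <K>::=r <S> <L>, <S> is followed by <L> with FIRST {epsilon}; in <K>::=r <S> <L>, the suffix after <S> is nullable, so FOLLOW(<S>) ⊇ FOLLOW(<K>) = {r, v}. Thus FOLLOW(<S>) = {$, r, v}.
FOLLOW(<E>): in <S>::=<E> v, <E> is followed by v with FIRST {v}; in <E>::=<K> <E> t, <E> is followed by t with FIRST {t}. Thus FOLLOW(<E>) = {t, v}.
FOLLOW(<L>): in <K>::=r <S> <L>, the suffix after <L> is empty, so FOLLOW(<L>) ⊇ FOLLOW(<K>) = {r, v}; in <E>::=v <L> t, <L> is followed by t with FIRST {t}; in <E>::=<L> v, <L> is followed by v with FIRST {v}. Thus FOLLOW(<L>) = {r, t, v}.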